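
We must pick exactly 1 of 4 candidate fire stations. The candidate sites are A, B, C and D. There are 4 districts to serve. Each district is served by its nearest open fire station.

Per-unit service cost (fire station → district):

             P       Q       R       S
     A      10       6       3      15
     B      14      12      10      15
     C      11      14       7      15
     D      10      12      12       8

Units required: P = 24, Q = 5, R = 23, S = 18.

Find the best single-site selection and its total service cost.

Choose A only; total service cost 609.

With exactly 1 open, each district uses its cheapest among the chosen.
{A}: P→A 10·24=240, Q→A 6·5=30, R→A 3·23=69, S→A 15·18=270. Service cost 609.
{D}: service cost 720
{C}: service cost 765
Among all 4 size-1 choices, {A} is lowest.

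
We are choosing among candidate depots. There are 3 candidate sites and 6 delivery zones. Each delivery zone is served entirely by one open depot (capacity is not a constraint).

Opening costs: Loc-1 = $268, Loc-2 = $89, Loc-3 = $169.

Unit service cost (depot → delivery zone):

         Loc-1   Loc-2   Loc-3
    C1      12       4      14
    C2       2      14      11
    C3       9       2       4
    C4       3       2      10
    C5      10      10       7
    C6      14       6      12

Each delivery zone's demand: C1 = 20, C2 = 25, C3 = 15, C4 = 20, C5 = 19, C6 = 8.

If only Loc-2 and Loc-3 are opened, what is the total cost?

Each delivery zone is assigned to its cheapest site among the open ones.
{Loc-2, Loc-3}: C1→Loc-2 4·20=80, C2→Loc-3 11·25=275, C3→Loc-2 2·15=30, C4→Loc-2 2·20=40, C5→Loc-3 7·19=133, C6→Loc-2 6·8=48. Service 606; fixed 258; total 864.

Total cost: 864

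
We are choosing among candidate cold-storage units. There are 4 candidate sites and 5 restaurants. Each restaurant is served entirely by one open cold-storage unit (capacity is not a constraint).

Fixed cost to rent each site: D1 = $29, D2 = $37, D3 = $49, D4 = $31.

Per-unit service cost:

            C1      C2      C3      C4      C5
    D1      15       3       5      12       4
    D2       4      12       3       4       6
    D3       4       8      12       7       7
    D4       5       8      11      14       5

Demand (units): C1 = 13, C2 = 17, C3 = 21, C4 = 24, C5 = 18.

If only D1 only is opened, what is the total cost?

Each restaurant is assigned to its cheapest site among the open ones.
{D1}: C1→D1 15·13=195, C2→D1 3·17=51, C3→D1 5·21=105, C4→D1 12·24=288, C5→D1 4·18=72. Service 711; fixed 29; total 740.

Total cost: 740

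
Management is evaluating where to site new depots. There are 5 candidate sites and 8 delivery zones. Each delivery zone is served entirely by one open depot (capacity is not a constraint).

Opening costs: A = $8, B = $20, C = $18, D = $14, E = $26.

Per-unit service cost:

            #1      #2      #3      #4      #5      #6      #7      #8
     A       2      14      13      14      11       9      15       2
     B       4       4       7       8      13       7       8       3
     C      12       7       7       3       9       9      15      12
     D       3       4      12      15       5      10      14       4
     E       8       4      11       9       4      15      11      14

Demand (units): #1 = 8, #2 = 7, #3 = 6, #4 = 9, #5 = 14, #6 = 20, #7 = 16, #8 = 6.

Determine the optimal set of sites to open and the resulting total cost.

Open A, B, C and E; minimum total cost 521.

For any fixed open set, each delivery zone goes to its cheapest open site; total = fixed + service.
{A, B, C, E}: #1→A 2·8=16, #2→B 4·7=28, #3→B 7·6=42, #4→C 3·9=27, #5→E 4·14=56, #6→B 7·20=140, #7→B 8·16=128, #8→A 2·6=12. Service 449; fixed 72; total 521.
{A, B, C, D}: service 463 + fixed 60 = 523
{B, C, D}: #1→D 3·8=24, #2→B 4·7=28, #3→B 7·6=42, #4→C 3·9=27, #5→D 5·14=70, #6→B 7·20=140, #7→B 8·16=128, #8→B 3·6=18. Service 477; fixed 52; total 529.
{A, B, C, D, E}: #1→A 2·8=16, #2→B 4·7=28, #3→B 7·6=42, #4→C 3·9=27, #5→E 4·14=56, #6→B 7·20=140, #7→B 8·16=128, #8→A 2·6=12. Service 449; fixed 86; total 535.
No other subset beats 521.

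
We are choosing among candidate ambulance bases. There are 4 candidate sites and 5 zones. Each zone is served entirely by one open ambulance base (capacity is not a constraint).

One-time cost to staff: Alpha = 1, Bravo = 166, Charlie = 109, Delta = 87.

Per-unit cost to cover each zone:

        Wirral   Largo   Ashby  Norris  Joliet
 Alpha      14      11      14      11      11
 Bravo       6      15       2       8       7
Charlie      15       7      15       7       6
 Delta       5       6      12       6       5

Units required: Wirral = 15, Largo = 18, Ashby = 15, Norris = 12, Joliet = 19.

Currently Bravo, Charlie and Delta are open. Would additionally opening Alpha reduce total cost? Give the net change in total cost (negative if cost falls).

No — net change +1 (cost rises by 1).

Current service cost with {Bravo, Charlie, Delta}: 380.
Adding Alpha: each zone re-picks its cheapest; new service cost 380, saving 0.
Extra fixed cost: 1. Net change = 1 − 0 = 1.
(Totals: 742 → 743.)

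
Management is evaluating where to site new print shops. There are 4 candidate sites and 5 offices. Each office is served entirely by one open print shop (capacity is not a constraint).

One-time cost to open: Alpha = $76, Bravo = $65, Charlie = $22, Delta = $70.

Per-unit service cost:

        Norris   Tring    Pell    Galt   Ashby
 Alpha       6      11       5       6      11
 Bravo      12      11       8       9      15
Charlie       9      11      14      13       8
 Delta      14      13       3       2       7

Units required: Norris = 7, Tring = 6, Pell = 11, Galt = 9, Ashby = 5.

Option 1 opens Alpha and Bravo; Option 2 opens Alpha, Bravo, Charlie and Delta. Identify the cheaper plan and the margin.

Option 1 is cheaper by 14.

Option 1: {Alpha, Bravo}: Norris→Alpha 6·7=42, Tring→Alpha 11·6=66, Pell→Alpha 5·11=55, Galt→Alpha 6·9=54, Ashby→Alpha 11·5=55. Service 272; fixed 141; total 413.
Option 2: {Alpha, Bravo, Charlie, Delta}: Norris→Alpha 6·7=42, Tring→Alpha 11·6=66, Pell→Delta 3·11=33, Galt→Delta 2·9=18, Ashby→Delta 7·5=35. Service 194; fixed 233; total 427.
Difference: |413 − 427| = 14.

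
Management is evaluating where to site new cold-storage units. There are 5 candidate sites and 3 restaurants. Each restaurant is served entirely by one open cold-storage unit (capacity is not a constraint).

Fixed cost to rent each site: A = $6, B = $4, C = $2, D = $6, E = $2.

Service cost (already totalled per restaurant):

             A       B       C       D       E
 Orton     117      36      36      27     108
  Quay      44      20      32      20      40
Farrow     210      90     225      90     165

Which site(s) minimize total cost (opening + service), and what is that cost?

Open D only; minimum total cost 143.

For any fixed open set, each restaurant goes to its cheapest open site; total = fixed + service.
{D}: Orton→D 27, Quay→D 20, Farrow→D 90. Service 137; fixed 6; total 143.
{C, D}: service 137 + fixed 8 = 145
{D, E}: Orton→D 27, Quay→D 20, Farrow→D 90. Service 137; fixed 8; total 145.
{A, B, C, D, E}: service 137 + fixed 20 = 157
No other subset beats 143.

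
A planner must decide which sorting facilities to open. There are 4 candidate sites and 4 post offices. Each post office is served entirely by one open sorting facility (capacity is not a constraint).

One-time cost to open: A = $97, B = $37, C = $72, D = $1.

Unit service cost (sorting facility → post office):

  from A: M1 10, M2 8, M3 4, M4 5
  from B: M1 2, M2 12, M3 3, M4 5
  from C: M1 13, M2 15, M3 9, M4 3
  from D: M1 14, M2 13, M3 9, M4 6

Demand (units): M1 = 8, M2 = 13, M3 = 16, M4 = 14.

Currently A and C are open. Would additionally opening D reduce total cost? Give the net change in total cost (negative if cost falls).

No — net change +1 (cost rises by 1).

Current service cost with {A, C}: 290.
Adding D: each post office re-picks its cheapest; new service cost 290, saving 0.
Extra fixed cost: 1. Net change = 1 − 0 = 1.
(Totals: 459 → 460.)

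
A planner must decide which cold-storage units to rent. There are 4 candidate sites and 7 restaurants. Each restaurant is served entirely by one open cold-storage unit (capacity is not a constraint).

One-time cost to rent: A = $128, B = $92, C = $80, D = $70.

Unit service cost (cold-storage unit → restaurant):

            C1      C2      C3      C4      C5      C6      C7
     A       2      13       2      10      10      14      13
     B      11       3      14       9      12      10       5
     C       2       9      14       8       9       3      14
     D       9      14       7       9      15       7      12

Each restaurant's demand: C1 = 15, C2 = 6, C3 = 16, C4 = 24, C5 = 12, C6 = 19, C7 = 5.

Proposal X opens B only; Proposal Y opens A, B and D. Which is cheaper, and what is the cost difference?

Proposal Y is cheaper by 210.

Proposal X: {B}: C1→B 11·15=165, C2→B 3·6=18, C3→B 14·16=224, C4→B 9·24=216, C5→B 12·12=144, C6→B 10·19=190, C7→B 5·5=25. Service 982; fixed 92; total 1074.
Proposal Y: {A, B, D}: C1→A 2·15=30, C2→B 3·6=18, C3→A 2·16=32, C4→B 9·24=216, C5→A 10·12=120, C6→D 7·19=133, C7→B 5·5=25. Service 574; fixed 290; total 864.
Difference: |1074 − 864| = 210.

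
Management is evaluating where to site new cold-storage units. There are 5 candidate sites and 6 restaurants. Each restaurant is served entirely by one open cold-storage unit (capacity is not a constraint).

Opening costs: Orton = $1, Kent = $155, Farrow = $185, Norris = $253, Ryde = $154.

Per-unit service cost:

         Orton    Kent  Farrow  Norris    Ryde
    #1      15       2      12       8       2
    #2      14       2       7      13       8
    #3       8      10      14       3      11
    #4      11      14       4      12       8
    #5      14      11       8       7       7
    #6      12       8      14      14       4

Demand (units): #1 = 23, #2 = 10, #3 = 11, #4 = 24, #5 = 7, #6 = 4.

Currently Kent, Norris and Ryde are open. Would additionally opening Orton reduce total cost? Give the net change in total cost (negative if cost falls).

Current service cost with {Kent, Norris, Ryde}: 356.
Adding Orton: each restaurant re-picks its cheapest; new service cost 356, saving 0.
Extra fixed cost: 1. Net change = 1 − 0 = 1.
(Totals: 918 → 919.)

No — net change +1 (cost rises by 1).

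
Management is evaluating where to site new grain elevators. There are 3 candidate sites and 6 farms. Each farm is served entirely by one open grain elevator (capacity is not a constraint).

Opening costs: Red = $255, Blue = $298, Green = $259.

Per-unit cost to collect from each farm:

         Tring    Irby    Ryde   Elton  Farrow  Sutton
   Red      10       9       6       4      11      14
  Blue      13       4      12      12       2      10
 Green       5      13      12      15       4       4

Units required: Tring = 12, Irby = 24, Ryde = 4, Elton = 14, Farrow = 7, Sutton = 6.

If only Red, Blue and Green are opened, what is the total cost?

Total cost: 1086

Each farm is assigned to its cheapest site among the open ones.
{Red, Blue, Green}: Tring→Green 5·12=60, Irby→Blue 4·24=96, Ryde→Red 6·4=24, Elton→Red 4·14=56, Farrow→Blue 2·7=14, Sutton→Green 4·6=24. Service 274; fixed 812; total 1086.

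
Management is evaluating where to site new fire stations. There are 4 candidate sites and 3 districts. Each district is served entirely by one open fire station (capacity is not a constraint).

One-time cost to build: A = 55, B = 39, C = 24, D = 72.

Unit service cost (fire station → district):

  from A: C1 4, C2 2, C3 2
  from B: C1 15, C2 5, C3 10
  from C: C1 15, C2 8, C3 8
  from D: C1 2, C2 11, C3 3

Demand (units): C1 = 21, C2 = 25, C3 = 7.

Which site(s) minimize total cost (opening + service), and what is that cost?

Open A only; minimum total cost 203.

For any fixed open set, each district goes to its cheapest open site; total = fixed + service.
{A}: C1→A 4·21=84, C2→A 2·25=50, C3→A 2·7=14. Service 148; fixed 55; total 203.
{A, C}: service 148 + fixed 79 = 227
{A, D}: C1→D 2·21=42, C2→A 2·25=50, C3→A 2·7=14. Service 106; fixed 127; total 233.
{A, B, C, D}: service 106 + fixed 190 = 296
(All 15 nonempty subsets were checked; A only is lowest.)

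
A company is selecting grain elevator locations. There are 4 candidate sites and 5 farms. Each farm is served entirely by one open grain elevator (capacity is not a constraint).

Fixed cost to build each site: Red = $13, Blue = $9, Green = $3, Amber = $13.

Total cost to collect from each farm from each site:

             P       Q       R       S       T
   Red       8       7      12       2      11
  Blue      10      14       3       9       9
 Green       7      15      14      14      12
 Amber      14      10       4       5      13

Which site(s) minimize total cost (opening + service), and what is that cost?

For any fixed open set, each farm goes to its cheapest open site; total = fixed + service.
{Red, Blue}: P→Red 8, Q→Red 7, R→Blue 3, S→Red 2, T→Blue 9. Service 29; fixed 22; total 51.
{Red}: service 40 + fixed 13 = 53
{Red, Blue, Green}: service 28 + fixed 25 = 53
{Red, Blue, Green, Amber}: service 28 + fixed 38 = 66
No other subset beats 51.

Open Red and Blue; minimum total cost 51.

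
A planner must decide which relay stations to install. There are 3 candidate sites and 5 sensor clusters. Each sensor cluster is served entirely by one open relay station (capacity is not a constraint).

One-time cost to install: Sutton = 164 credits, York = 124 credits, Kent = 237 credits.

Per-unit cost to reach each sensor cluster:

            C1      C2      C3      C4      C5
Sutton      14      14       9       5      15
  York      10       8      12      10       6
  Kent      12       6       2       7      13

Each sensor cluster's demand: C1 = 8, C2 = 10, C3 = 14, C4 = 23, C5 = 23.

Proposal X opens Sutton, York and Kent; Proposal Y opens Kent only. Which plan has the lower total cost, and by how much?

Proposal X: {Sutton, York, Kent}: C1→York 10·8=80, C2→Kent 6·10=60, C3→Kent 2·14=28, C4→Sutton 5·23=115, C5→York 6·23=138. Service 421; fixed 525; total 946.
Proposal Y: {Kent}: C1→Kent 12·8=96, C2→Kent 6·10=60, C3→Kent 2·14=28, C4→Kent 7·23=161, C5→Kent 13·23=299. Service 644; fixed 237; total 881.
Difference: |946 − 881| = 65.

Proposal Y is cheaper by 65.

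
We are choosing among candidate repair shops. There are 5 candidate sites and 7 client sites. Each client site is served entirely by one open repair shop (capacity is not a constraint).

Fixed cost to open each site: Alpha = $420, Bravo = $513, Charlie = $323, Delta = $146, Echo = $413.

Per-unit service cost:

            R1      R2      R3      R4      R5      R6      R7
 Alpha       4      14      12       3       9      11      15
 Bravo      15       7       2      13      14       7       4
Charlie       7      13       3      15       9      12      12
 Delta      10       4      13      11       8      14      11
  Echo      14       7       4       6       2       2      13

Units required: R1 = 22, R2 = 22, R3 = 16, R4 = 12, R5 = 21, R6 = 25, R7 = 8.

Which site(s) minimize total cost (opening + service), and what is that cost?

For any fixed open set, each client site goes to its cheapest open site; total = fixed + service.
{Delta, Echo}: R1→Delta 10·22=220, R2→Delta 4·22=88, R3→Echo 4·16=64, R4→Echo 6·12=72, R5→Echo 2·21=42, R6→Echo 2·25=50, R7→Delta 11·8=88. Service 624; fixed 559; total 1183.
{Echo}: service 794 + fixed 413 = 1207
{Charlie, Echo}: service 616 + fixed 736 = 1352
{Alpha, Bravo, Charlie, Delta, Echo}: service 368 + fixed 1815 = 2183
No other subset beats 1183.

Open Delta and Echo; minimum total cost 1183.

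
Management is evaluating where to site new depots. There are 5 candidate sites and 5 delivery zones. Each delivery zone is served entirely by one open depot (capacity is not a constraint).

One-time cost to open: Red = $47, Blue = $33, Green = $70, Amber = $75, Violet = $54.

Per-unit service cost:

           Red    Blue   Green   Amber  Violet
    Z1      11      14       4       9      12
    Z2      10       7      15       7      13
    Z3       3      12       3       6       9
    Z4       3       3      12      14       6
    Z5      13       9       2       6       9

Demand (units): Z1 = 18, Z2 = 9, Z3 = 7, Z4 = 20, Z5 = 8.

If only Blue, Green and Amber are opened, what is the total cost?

Each delivery zone is assigned to its cheapest site among the open ones.
{Blue, Green, Amber}: Z1→Green 4·18=72, Z2→Blue 7·9=63, Z3→Green 3·7=21, Z4→Blue 3·20=60, Z5→Green 2·8=16. Service 232; fixed 178; total 410.

Total cost: 410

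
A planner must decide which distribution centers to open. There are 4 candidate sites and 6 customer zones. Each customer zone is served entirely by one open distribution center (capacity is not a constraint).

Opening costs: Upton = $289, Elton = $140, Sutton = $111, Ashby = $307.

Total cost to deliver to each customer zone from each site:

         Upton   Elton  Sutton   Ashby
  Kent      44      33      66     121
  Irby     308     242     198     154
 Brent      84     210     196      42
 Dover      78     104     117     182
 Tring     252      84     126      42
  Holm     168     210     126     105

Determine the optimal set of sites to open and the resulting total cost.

For any fixed open set, each customer zone goes to its cheapest open site; total = fixed + service.
{Elton, Ashby}: Kent→Elton 33, Irby→Ashby 154, Brent→Ashby 42, Dover→Elton 104, Tring→Ashby 42, Holm→Ashby 105. Service 480; fixed 447; total 927.
{Sutton}: service 829 + fixed 111 = 940
{Sutton, Ashby}: service 526 + fixed 418 = 944
{Upton, Elton, Sutton, Ashby}: service 454 + fixed 847 = 1301
(All 15 nonempty subsets were checked; Elton and Ashby is lowest.)

Open Elton and Ashby; minimum total cost 927.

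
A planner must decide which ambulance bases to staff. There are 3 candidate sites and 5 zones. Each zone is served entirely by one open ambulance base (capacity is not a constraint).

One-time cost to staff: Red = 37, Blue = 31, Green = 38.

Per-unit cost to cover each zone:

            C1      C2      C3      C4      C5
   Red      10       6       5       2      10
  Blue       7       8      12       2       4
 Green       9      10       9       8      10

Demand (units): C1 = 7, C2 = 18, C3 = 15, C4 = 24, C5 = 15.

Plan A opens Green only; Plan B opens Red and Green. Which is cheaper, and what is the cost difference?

Plan A: {Green}: C1→Green 9·7=63, C2→Green 10·18=180, C3→Green 9·15=135, C4→Green 8·24=192, C5→Green 10·15=150. Service 720; fixed 38; total 758.
Plan B: {Red, Green}: C1→Green 9·7=63, C2→Red 6·18=108, C3→Red 5·15=75, C4→Red 2·24=48, C5→Red 10·15=150. Service 444; fixed 75; total 519.
Difference: |758 − 519| = 239.

Plan B is cheaper by 239.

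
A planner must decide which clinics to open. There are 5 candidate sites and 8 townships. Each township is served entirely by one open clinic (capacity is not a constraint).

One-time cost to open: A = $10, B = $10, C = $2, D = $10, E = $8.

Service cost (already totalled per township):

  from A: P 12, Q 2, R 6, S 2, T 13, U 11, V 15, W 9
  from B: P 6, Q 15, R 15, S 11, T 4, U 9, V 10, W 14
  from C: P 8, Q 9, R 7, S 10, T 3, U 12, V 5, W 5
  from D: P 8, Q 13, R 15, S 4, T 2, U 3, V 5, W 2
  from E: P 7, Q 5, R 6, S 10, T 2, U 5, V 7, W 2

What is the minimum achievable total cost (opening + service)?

For any fixed open set, each township goes to its cheapest open site; total = fixed + service.
{A, D}: P→D 8, Q→A 2, R→A 6, S→A 2, T→D 2, U→D 3, V→D 5, W→D 2. Service 30; fixed 20; total 50.
{A, C, E}: service 31 + fixed 20 = 51
{A, E}: P→E 7, Q→A 2, R→A 6, S→A 2, T→E 2, U→E 5, V→E 7, W→E 2. Service 33; fixed 18; total 51.
{A, B, C, D, E}: P→B 6, Q→A 2, R→A 6, S→A 2, T→D 2, U→D 3, V→C 5, W→D 2. Service 28; fixed 40; total 68.
No other subset beats 50.

Minimum total cost: 50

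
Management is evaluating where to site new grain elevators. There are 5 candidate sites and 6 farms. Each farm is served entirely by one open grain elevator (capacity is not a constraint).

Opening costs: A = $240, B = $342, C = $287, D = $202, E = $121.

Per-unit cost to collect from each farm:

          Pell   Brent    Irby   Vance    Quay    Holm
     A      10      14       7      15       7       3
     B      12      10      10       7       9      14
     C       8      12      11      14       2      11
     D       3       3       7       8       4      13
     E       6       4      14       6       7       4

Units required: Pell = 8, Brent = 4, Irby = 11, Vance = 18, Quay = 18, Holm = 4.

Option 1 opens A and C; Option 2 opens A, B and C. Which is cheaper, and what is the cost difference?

Option 1: {A, C}: Pell→C 8·8=64, Brent→C 12·4=48, Irby→A 7·11=77, Vance→C 14·18=252, Quay→C 2·18=36, Holm→A 3·4=12. Service 489; fixed 527; total 1016.
Option 2: {A, B, C}: Pell→C 8·8=64, Brent→B 10·4=40, Irby→A 7·11=77, Vance→B 7·18=126, Quay→C 2·18=36, Holm→A 3·4=12. Service 355; fixed 869; total 1224.
Difference: |1016 − 1224| = 208.

Option 1 is cheaper by 208.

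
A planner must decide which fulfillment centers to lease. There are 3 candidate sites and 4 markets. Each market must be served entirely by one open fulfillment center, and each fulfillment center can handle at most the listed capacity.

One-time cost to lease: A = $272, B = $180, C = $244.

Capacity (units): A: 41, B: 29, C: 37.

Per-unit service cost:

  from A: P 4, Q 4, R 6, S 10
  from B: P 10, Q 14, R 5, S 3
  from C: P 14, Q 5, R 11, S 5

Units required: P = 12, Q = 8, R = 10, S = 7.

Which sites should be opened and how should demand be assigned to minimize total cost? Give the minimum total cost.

Minimum total cost: 482

Open {A}: P→A 4·12=48, Q→A 4·8=32, R→A 6·10=60, S→A 10·7=70.
Loads: A carries 37/41. Service 210; fixed 272; total 482.
Next best feasible plan costs 597.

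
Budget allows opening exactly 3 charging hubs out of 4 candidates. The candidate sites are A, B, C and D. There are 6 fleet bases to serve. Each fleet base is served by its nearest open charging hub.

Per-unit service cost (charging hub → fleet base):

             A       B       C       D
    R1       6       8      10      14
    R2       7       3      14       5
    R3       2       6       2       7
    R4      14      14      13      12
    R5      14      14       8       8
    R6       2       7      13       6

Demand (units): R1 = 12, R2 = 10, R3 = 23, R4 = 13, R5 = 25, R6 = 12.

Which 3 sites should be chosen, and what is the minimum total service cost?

Choose A, B and D; total service cost 528.

With exactly 3 open, each fleet base uses its cheapest among the chosen.
{A, B, D}: R1→A 6·12=72, R2→B 3·10=30, R3→A 2·23=46, R4→D 12·13=156, R5→D 8·25=200, R6→A 2·12=24. Service cost 528.
{A, B, C}: service cost 541
{A, C, D}: service cost 548
Among all 4 size-3 choices, {A, B, D} is lowest.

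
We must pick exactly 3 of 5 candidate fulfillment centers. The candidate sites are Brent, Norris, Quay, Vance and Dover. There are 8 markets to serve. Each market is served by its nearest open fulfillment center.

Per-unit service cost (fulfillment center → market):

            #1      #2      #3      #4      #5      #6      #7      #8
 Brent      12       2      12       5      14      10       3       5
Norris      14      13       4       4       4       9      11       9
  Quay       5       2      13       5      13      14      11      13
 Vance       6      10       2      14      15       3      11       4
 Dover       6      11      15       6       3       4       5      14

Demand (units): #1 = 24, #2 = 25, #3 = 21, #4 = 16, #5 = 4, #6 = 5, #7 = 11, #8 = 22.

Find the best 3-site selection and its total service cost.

With exactly 3 open, each market uses its cheapest among the chosen.
{Brent, Norris, Vance}: #1→Vance 6·24=144, #2→Brent 2·25=50, #3→Vance 2·21=42, #4→Norris 4·16=64, #5→Norris 4·4=16, #6→Vance 3·5=15, #7→Brent 3·11=33, #8→Vance 4·22=88. Service cost 452.
{Quay, Vance, Dover}: service cost 462
{Brent, Vance, Dover}: service cost 464
Among all 10 size-3 choices, {Brent, Norris, Vance} is lowest.

Choose Brent, Norris and Vance; total service cost 452.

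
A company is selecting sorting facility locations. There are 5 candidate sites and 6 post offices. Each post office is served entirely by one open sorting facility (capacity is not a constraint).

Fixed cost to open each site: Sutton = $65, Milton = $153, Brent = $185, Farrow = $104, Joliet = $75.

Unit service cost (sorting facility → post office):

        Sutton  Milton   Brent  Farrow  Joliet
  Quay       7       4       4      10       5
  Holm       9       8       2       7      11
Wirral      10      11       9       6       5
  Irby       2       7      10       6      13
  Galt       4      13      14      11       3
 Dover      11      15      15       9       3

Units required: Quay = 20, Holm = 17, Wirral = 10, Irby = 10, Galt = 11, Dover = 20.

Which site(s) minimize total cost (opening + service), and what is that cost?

For any fixed open set, each post office goes to its cheapest open site; total = fixed + service.
{Sutton, Joliet}: Quay→Joliet 5·20=100, Holm→Sutton 9·17=153, Wirral→Joliet 5·10=50, Irby→Sutton 2·10=20, Galt→Joliet 3·11=33, Dover→Joliet 3·20=60. Service 416; fixed 140; total 556.
{Farrow, Joliet}: Quay→Joliet 5·20=100, Holm→Farrow 7·17=119, Wirral→Joliet 5·10=50, Irby→Farrow 6·10=60, Galt→Joliet 3·11=33, Dover→Joliet 3·20=60. Service 422; fixed 179; total 601.
{Sutton, Brent, Joliet}: service 277 + fixed 325 = 602
{Sutton, Milton, Brent, Farrow, Joliet}: service 277 + fixed 582 = 859
No other subset beats 556.

Open Sutton and Joliet; minimum total cost 556.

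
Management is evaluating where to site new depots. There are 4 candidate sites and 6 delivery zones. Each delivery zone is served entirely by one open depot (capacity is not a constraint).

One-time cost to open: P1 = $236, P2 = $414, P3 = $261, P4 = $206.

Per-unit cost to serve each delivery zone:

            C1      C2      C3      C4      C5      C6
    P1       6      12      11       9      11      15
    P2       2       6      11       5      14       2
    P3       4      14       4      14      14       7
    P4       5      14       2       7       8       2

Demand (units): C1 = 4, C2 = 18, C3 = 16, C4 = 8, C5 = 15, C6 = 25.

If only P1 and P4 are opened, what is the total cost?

Total cost: 936

Each delivery zone is assigned to its cheapest site among the open ones.
{P1, P4}: C1→P4 5·4=20, C2→P1 12·18=216, C3→P4 2·16=32, C4→P4 7·8=56, C5→P4 8·15=120, C6→P4 2·25=50. Service 494; fixed 442; total 936.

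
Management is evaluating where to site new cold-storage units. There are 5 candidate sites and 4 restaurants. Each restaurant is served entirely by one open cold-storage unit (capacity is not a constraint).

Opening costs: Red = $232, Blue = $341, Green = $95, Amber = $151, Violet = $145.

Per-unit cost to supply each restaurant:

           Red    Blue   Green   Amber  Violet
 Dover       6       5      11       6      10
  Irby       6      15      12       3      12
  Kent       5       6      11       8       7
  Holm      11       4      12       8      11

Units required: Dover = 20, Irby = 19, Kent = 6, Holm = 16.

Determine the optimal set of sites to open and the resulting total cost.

For any fixed open set, each restaurant goes to its cheapest open site; total = fixed + service.
{Amber}: Dover→Amber 6·20=120, Irby→Amber 3·19=57, Kent→Amber 8·6=48, Holm→Amber 8·16=128. Service 353; fixed 151; total 504.
{Green, Amber}: service 353 + fixed 246 = 599
{Amber, Violet}: service 347 + fixed 296 = 643
{Red, Blue, Green, Amber, Violet}: Dover→Blue 5·20=100, Irby→Amber 3·19=57, Kent→Red 5·6=30, Holm→Blue 4·16=64. Service 251; fixed 964; total 1215.
No other subset beats 504.

Open Amber only; minimum total cost 504.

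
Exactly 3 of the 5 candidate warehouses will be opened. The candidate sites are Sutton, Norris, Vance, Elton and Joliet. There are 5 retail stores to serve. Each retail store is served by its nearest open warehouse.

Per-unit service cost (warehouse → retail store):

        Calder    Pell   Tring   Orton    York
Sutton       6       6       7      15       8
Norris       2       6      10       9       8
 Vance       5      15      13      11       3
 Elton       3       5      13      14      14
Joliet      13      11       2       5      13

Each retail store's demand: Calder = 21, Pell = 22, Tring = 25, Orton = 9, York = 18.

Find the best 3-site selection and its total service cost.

With exactly 3 open, each retail store uses its cheapest among the chosen.
{Vance, Elton, Joliet}: Calder→Elton 3·21=63, Pell→Elton 5·22=110, Tring→Joliet 2·25=50, Orton→Joliet 5·9=45, York→Vance 3·18=54. Service cost 322.
{Norris, Vance, Joliet}: service cost 323
{Sutton, Vance, Joliet}: service cost 386
Among all 10 size-3 choices, {Vance, Elton, Joliet} is lowest.

Choose Vance, Elton and Joliet; total service cost 322.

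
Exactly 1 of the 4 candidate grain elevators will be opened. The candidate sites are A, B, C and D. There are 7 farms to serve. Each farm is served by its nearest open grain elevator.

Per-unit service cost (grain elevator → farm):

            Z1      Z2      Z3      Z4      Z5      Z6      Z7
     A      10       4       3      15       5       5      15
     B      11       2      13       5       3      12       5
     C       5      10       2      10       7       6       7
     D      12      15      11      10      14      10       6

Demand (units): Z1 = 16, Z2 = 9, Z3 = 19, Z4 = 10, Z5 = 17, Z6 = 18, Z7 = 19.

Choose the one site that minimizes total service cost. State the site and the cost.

With exactly 1 open, each farm uses its cheapest among the chosen.
{C}: Z1→C 5·16=80, Z2→C 10·9=90, Z3→C 2·19=38, Z4→C 10·10=100, Z5→C 7·17=119, Z6→C 6·18=108, Z7→C 7·19=133. Service cost 668.
{B}: service cost 853
{A}: service cost 863
Among all 4 size-1 choices, {C} is lowest.

Choose C only; total service cost 668.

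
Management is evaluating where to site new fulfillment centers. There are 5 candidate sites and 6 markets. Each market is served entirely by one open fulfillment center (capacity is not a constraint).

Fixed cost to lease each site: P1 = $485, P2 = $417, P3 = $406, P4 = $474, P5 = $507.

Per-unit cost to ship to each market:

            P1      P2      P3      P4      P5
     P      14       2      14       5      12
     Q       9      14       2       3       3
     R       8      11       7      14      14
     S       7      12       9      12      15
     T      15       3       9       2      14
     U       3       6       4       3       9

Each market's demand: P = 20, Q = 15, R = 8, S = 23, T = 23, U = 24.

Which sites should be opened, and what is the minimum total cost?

For any fixed open set, each market goes to its cheapest open site; total = fixed + service.
{P4}: P→P4 5·20=100, Q→P4 3·15=45, R→P4 14·8=112, S→P4 12·23=276, T→P4 2·23=46, U→P4 3·24=72. Service 651; fixed 474; total 1125.
{P2}: P→P2 2·20=40, Q→P2 14·15=210, R→P2 11·8=88, S→P2 12·23=276, T→P2 3·23=69, U→P2 6·24=144. Service 827; fixed 417; total 1244.
{P3}: P→P3 14·20=280, Q→P3 2·15=30, R→P3 7·8=56, S→P3 9·23=207, T→P3 9·23=207, U→P3 4·24=96. Service 876; fixed 406; total 1282.
{P1, P2, P3, P4, P5}: P→P2 2·20=40, Q→P3 2·15=30, R→P3 7·8=56, S→P1 7·23=161, T→P4 2·23=46, U→P1 3·24=72. Service 405; fixed 2289; total 2694.
No other subset beats 1125.

Open P4 only; minimum total cost 1125.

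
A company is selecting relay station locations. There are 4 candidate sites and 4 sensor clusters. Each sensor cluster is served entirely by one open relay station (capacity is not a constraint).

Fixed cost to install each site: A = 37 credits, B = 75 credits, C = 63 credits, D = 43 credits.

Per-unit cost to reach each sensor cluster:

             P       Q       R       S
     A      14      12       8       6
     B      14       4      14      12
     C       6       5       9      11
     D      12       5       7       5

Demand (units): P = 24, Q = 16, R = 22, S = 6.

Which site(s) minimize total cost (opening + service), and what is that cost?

For any fixed open set, each sensor cluster goes to its cheapest open site; total = fixed + service.
{C, D}: P→C 6·24=144, Q→C 5·16=80, R→D 7·22=154, S→D 5·6=30. Service 408; fixed 106; total 514.
{A, C}: P→C 6·24=144, Q→C 5·16=80, R→A 8·22=176, S→A 6·6=36. Service 436; fixed 100; total 536.
{A, C, D}: service 408 + fixed 143 = 551
{A, B, C, D}: service 392 + fixed 218 = 610
(All 15 nonempty subsets were checked; C and D is lowest.)

Open C and D; minimum total cost 514.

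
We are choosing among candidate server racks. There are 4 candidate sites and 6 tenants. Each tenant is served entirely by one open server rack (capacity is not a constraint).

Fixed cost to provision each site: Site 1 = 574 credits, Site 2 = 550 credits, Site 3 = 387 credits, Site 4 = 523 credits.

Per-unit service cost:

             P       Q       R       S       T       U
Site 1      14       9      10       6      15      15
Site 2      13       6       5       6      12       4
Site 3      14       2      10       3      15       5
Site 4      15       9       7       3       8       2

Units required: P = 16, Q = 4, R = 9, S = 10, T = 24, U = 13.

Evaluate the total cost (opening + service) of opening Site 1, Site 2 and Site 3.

Each tenant is assigned to its cheapest site among the open ones.
{Site 1, Site 2, Site 3}: P→Site 2 13·16=208, Q→Site 3 2·4=8, R→Site 2 5·9=45, S→Site 3 3·10=30, T→Site 2 12·24=288, U→Site 2 4·13=52. Service 631; fixed 1511; total 2142.

Total cost: 2142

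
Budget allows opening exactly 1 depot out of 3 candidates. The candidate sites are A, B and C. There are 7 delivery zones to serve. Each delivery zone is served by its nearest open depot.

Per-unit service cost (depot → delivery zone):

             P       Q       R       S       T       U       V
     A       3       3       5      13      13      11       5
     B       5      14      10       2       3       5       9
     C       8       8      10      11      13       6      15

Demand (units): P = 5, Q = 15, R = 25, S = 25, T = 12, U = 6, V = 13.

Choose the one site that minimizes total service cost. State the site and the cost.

Choose B only; total service cost 718.

With exactly 1 open, each delivery zone uses its cheapest among the chosen.
{B}: P→B 5·5=25, Q→B 14·15=210, R→B 10·25=250, S→B 2·25=50, T→B 3·12=36, U→B 5·6=30, V→B 9·13=117. Service cost 718.
{A}: service cost 797
{C}: service cost 1072
Among all 3 size-1 choices, {B} is lowest.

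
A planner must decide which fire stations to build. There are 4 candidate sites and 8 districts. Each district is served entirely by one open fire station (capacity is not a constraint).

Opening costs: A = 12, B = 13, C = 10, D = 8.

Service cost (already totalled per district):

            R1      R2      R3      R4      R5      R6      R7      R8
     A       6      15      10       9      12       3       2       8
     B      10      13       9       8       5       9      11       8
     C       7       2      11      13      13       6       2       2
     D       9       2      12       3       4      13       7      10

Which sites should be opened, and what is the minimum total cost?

Open C and D; minimum total cost 55.

For any fixed open set, each district goes to its cheapest open site; total = fixed + service.
{C, D}: R1→C 7, R2→C 2, R3→C 11, R4→D 3, R5→D 4, R6→C 6, R7→C 2, R8→C 2. Service 37; fixed 18; total 55.
{A, D}: service 38 + fixed 20 = 58
{A, C, D}: service 32 + fixed 30 = 62
{A, B, C, D}: R1→A 6, R2→C 2, R3→B 9, R4→D 3, R5→D 4, R6→A 3, R7→A 2, R8→C 2. Service 31; fixed 43; total 74.
No other subset beats 55.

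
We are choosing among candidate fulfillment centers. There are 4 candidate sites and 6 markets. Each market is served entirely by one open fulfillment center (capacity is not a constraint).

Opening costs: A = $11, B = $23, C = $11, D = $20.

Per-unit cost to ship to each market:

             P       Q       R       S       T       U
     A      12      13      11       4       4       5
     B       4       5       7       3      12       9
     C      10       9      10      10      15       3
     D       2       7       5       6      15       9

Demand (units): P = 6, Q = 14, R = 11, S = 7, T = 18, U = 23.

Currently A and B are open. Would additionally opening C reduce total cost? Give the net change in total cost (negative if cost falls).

Current service cost with {A, B}: 379.
Adding C: each market re-picks its cheapest; new service cost 333, saving 46.
Extra fixed cost: 11. Net change = 11 − 46 = -35.
(Totals: 413 → 378.)

Yes — net change −35 (cost falls by 35).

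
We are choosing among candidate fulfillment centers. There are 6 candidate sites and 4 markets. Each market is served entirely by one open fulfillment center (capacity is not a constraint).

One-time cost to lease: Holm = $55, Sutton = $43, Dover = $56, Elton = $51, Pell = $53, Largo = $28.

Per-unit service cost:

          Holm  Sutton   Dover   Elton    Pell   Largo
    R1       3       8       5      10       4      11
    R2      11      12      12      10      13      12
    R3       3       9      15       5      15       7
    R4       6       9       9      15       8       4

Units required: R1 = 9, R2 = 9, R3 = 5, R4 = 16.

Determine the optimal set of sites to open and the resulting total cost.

For any fixed open set, each market goes to its cheapest open site; total = fixed + service.
{Holm, Largo}: R1→Holm 3·9=27, R2→Holm 11·9=99, R3→Holm 3·5=15, R4→Largo 4·16=64. Service 205; fixed 83; total 288.
{Holm}: service 237 + fixed 55 = 292
{Pell, Largo}: service 243 + fixed 81 = 324
{Holm, Sutton, Dover, Elton, Pell, Largo}: service 196 + fixed 286 = 482
No other subset beats 288.

Open Holm and Largo; minimum total cost 288.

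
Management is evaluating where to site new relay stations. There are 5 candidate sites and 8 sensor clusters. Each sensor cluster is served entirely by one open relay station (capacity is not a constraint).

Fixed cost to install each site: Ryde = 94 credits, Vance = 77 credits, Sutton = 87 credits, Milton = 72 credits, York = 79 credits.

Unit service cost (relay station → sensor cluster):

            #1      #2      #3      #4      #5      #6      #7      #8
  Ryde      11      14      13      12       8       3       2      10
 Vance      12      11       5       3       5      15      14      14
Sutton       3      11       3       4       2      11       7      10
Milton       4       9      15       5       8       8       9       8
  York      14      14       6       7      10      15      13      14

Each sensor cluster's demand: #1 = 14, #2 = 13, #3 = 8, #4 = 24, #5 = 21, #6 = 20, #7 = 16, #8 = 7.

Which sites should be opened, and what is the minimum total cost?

For any fixed open set, each sensor cluster goes to its cheapest open site; total = fixed + service.
{Ryde, Sutton}: #1→Sutton 3·14=42, #2→Sutton 11·13=143, #3→Sutton 3·8=24, #4→Sutton 4·24=96, #5→Sutton 2·21=42, #6→Ryde 3·20=60, #7→Ryde 2·16=32, #8→Ryde 10·7=70. Service 509; fixed 181; total 690.
{Ryde, Sutton, Milton}: service 469 + fixed 253 = 722
{Ryde, Vance, Sutton}: service 485 + fixed 258 = 743
{Ryde, Vance, Sutton, Milton, York}: #1→Sutton 3·14=42, #2→Milton 9·13=117, #3→Sutton 3·8=24, #4→Vance 3·24=72, #5→Sutton 2·21=42, #6→Ryde 3·20=60, #7→Ryde 2·16=32, #8→Milton 8·7=56. Service 445; fixed 409; total 854.
No other subset beats 690.

Open Ryde and Sutton; minimum total cost 690.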